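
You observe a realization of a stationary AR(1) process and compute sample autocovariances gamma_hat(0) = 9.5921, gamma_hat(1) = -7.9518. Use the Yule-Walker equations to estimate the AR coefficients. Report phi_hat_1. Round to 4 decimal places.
\hat\phi_{1} = -0.8290

The Yule-Walker equations for an AR(p) process read, in matrix form,
  Gamma_p phi = r_p,   with   (Gamma_p)_{ij} = gamma(|i - j|),
                       (r_p)_i = gamma(i),   i,j = 1..p.
Substitute the sample gammas (Toeplitz matrix and right-hand side of size 1):
  Gamma_p = [[9.5921]]
  r_p     = [-7.9518]
With p = 1 this is the single equation gamma(0) phi_1 = gamma(1):
  phi_hat_1 = gamma(1) / gamma(0) = -7.9518 / 9.5921 = -0.8290.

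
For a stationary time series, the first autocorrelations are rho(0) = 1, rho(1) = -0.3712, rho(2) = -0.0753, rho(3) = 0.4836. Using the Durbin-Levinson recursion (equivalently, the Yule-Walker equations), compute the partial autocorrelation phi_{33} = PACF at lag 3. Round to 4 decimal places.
\phi_{33} = 0.4410

The PACF at lag k is phi_{kk}, the last component of the solution
to the Yule-Walker system G_k phi = r_k where
  (G_k)_{ij} = rho(|i - j|), (r_k)_i = rho(i), i,j = 1..k.
Equivalently, Durbin-Levinson gives phi_{kk} iteratively:
  phi_{11} = rho(1)
  phi_{kk} = [rho(k) - sum_{j=1..k-1} phi_{k-1,j} rho(k-j)]
            / [1 - sum_{j=1..k-1} phi_{k-1,j} rho(j)],
  phi_{k,j} = phi_{k-1,j} - phi_{kk} phi_{k-1,k-j},  j = 1..k-1.
Step k = 1:
  phi_11 = rho(1) = -0.3712.
Step k = 2:
  phi_22 = [rho(2) - phi_11 rho(1)] / [1 - phi_11 rho(1)] = [-0.0753 - (-0.3712)(-0.3712)] / [1 - (-0.3712)(-0.3712)]
         = -0.21308944 / 0.86221056 = -0.247143.
  Update: phi_21 = phi_11 - phi_22 phi_11 = -0.3712 - (-0.247143)(-0.3712) = -0.46294.
Step k = 3:
  phi_33 = [rho(3) - phi_21 rho(2) - phi_22 rho(1)] / [1 - phi_21 rho(1) - phi_22 rho(2)]
    numerator   = 0.4836 - (-0.46294)(-0.0753) - (-0.247143)(-0.3712) = 0.35700111
    denominator = 1 - (-0.46294)(-0.3712) - (-0.247143)(-0.0753) = 0.80954696
  phi_33 = 0.35700111 / 0.80954696 = 0.441.
Therefore phi_{33} = 0.4410.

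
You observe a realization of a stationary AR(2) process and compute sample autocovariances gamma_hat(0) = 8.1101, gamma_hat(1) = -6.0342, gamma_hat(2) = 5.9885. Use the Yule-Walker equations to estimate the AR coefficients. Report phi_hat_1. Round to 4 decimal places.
\hat\phi_{1} = -0.4360

The Yule-Walker equations for an AR(p) process read, in matrix form,
  Gamma_p phi = r_p,   with   (Gamma_p)_{ij} = gamma(|i - j|),
                       (r_p)_i = gamma(i),   i,j = 1..p.
Substitute the sample gammas (Toeplitz matrix and right-hand side of size 2):
  Gamma_p = [[8.1101, -6.0342], [-6.0342, 8.1101]]
  r_p     = [-6.0342, 5.9885]
Written out:
  8.1101 phi_1 - 6.0342 phi_2 = -6.0342
  -6.0342 phi_1 + 8.1101 phi_2 = 5.9885
Solve by Cramer's rule:
  det = gamma(0)^2 - gamma(1)^2 = (8.1101)^2 - (-6.0342)^2 = 65.77372201 - 36.41156964 = 29.36215237
  phi_hat_1 = [gamma(1) gamma(0) - gamma(1) gamma(2)] / det = [(-6.0342)(8.1101) - (-6.0342)(5.9885)] / 29.36215237 = -12.80215872 / 29.36215237 = -0.436
  phi_hat_2 = [gamma(0) gamma(2) - gamma(1)^2] / det = [(8.1101)(5.9885) - (-6.0342)^2] / 29.36215237 = 12.15576421 / 29.36215237 = 0.414
So phi_hat = [-0.4360, 0.4140].
Therefore phi_hat_1 = -0.4360.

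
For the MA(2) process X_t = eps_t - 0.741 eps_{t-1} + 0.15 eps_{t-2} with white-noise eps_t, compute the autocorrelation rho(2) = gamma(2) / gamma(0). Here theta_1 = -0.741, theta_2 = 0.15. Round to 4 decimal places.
\rho(2) = 0.0954

For an MA(q) process with theta_0 = 1, the autocovariance is
  gamma(k) = sigma^2 * sum_{i=0..q-k} theta_i * theta_{i+k},
and rho(k) = gamma(k) / gamma(0). Sigma^2 cancels.
  numerator   = (1)*(0.15) = 0.15.
  denominator = (1)^2 + (-0.741)^2 + (0.15)^2 = 1.571581.
  rho(2) = 0.15 / 1.571581 = 0.0954.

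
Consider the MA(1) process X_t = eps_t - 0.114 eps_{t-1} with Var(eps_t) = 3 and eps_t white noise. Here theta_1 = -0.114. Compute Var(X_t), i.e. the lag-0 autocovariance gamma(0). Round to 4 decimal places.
\gamma(0) = 3.0390

For an MA(q) process X_t = eps_t + sum_i theta_i eps_{t-i} with
Var(eps_t) = sigma^2, the variance is
  gamma(0) = sigma^2 * (1 + sum_i theta_i^2).
  sum_i theta_i^2 = (-0.114)^2 = 0.012996.
  gamma(0) = 3 * (1 + 0.012996) = 3 * 1.012996 = 3.038988, which rounds to 3.0390.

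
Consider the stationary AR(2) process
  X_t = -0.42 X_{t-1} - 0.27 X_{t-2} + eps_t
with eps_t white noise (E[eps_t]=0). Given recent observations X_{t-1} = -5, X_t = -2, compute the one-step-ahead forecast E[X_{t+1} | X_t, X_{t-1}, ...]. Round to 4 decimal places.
E[X_{t+1} \mid \mathcal F_t] = 2.1900

For an AR(p) model X_t = c + sum_i phi_i X_{t-i} + eps_t, the
one-step-ahead conditional mean is
  E[X_{t+1} | X_t, ...] = c + sum_i phi_i X_{t+1-i}.
Substitute known values:
  E[X_{t+1} | ...] = (-0.42) * (-2) + (-0.27) * (-5)
                   = 2.1900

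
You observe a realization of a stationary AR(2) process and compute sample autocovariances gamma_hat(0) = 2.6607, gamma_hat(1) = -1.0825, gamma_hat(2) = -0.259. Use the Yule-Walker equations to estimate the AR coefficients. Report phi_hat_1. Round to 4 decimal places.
\hat\phi_{1} = -0.5350

The Yule-Walker equations for an AR(p) process read, in matrix form,
  Gamma_p phi = r_p,   with   (Gamma_p)_{ij} = gamma(|i - j|),
                       (r_p)_i = gamma(i),   i,j = 1..p.
Substitute the sample gammas (Toeplitz matrix and right-hand side of size 2):
  Gamma_p = [[2.6607, -1.0825], [-1.0825, 2.6607]]
  r_p     = [-1.0825, -0.259]
Written out:
  2.6607 phi_1 - 1.0825 phi_2 = -1.0825
  -1.0825 phi_1 + 2.6607 phi_2 = -0.259
Solve by Cramer's rule:
  det = gamma(0)^2 - gamma(1)^2 = (2.6607)^2 - (-1.0825)^2 = 7.07932449 - 1.17180625 = 5.90751824
  phi_hat_1 = [gamma(1) gamma(0) - gamma(1) gamma(2)] / det = [(-1.0825)(2.6607) - (-1.0825)(-0.259)] / 5.90751824 = -3.16057525 / 5.90751824 = -0.535
  phi_hat_2 = [gamma(0) gamma(2) - gamma(1)^2] / det = [(2.6607)(-0.259) - (-1.0825)^2] / 5.90751824 = -1.86092755 / 5.90751824 = -0.315
So phi_hat = [-0.5350, -0.3150].
Therefore phi_hat_1 = -0.5350.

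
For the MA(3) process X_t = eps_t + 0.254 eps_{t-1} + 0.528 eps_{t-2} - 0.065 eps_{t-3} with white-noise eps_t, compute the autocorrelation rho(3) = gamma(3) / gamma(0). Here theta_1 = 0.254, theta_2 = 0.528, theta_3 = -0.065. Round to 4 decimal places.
\rho(3) = -0.0482

For an MA(q) process with theta_0 = 1, the autocovariance is
  gamma(k) = sigma^2 * sum_{i=0..q-k} theta_i * theta_{i+k},
and rho(k) = gamma(k) / gamma(0). Sigma^2 cancels.
  numerator   = (1)*(-0.065) = -0.065.
  denominator = (1)^2 + (0.254)^2 + (0.528)^2 + (-0.065)^2 = 1.347525.
  rho(3) = -0.065 / 1.347525 = -0.0482.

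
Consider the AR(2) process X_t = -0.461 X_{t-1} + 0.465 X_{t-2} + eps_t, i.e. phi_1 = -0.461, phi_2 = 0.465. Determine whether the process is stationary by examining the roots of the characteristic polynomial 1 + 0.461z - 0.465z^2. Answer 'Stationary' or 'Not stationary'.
\text{Stationary}

The AR(p) characteristic polynomial is P(z) = 1 + 0.461z - 0.465z^2.
Stationarity requires all roots to lie outside the unit circle, i.e. |z| > 1 for every root.
Set 1 + (0.461) z + (-0.465) z^2 = 0, i.e. a z^2 + b z + c = 0 with a = -0.465, b = 0.461, c = 1.
Discriminant D = b^2 - 4ac = (0.461)^2 - 4*(-0.465)*1 = 0.212521 - (-1.86) = 2.072521.
D >= 0, so the roots are real: z = (-b +/- sqrt(D)) / (2a) = (-0.461 +/- 1.439625) / (-0.93).
  z_1 = (-0.461 + 1.439625) / (-0.93) = -1.0523,   |z_1| = 1.0523.
  z_2 = (-0.461 - 1.439625) / (-0.93) = 2.0437,   |z_2| = 2.0437.
Moduli of all roots: 1.0523, 2.0437.
All moduli strictly greater than 1? Yes.
Verdict: Stationary.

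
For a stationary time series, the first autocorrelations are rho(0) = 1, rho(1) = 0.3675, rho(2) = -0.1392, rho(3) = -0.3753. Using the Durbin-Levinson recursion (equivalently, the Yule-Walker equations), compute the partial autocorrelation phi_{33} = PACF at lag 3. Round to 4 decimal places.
\phi_{33} = -0.2460

The PACF at lag k is phi_{kk}, the last component of the solution
to the Yule-Walker system G_k phi = r_k where
  (G_k)_{ij} = rho(|i - j|), (r_k)_i = rho(i), i,j = 1..k.
Equivalently, Durbin-Levinson gives phi_{kk} iteratively:
  phi_{11} = rho(1)
  phi_{kk} = [rho(k) - sum_{j=1..k-1} phi_{k-1,j} rho(k-j)]
            / [1 - sum_{j=1..k-1} phi_{k-1,j} rho(j)],
  phi_{k,j} = phi_{k-1,j} - phi_{kk} phi_{k-1,k-j},  j = 1..k-1.
Step k = 1:
  phi_11 = rho(1) = 0.3675.
Step k = 2:
  phi_22 = [rho(2) - phi_11 rho(1)] / [1 - phi_11 rho(1)] = [-0.1392 - (0.3675)(0.3675)] / [1 - (0.3675)(0.3675)]
         = -0.27425625 / 0.86494375 = -0.31708.
  Update: phi_21 = phi_11 - phi_22 phi_11 = 0.3675 - (-0.31708)(0.3675) = 0.484027.
Step k = 3:
  phi_33 = [rho(3) - phi_21 rho(2) - phi_22 rho(1)] / [1 - phi_21 rho(1) - phi_22 rho(2)]
    numerator   = -0.3753 - (0.484027)(-0.1392) - (-0.31708)(0.3675) = -0.19139661
    denominator = 1 - (0.484027)(0.3675) - (-0.31708)(-0.1392) = 0.77798261
  phi_33 = -0.19139661 / 0.77798261 = -0.246.
Therefore phi_{33} = -0.2460.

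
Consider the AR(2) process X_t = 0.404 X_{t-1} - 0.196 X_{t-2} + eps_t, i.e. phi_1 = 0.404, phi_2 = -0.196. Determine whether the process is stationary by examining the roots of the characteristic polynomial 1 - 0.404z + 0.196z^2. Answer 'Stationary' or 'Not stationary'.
\text{Stationary}

The AR(p) characteristic polynomial is P(z) = 1 - 0.404z + 0.196z^2.
Stationarity requires all roots to lie outside the unit circle, i.e. |z| > 1 for every root.
Set 1 + (-0.404) z + (0.196) z^2 = 0, i.e. a z^2 + b z + c = 0 with a = 0.196, b = -0.404, c = 1.
Discriminant D = b^2 - 4ac = (-0.404)^2 - 4*(0.196)*1 = 0.163216 - (0.784) = -0.620784.
D < 0, so the roots are the complex-conjugate pair z = (-b +/- i sqrt(-D)) / (2a) = 1.0306 +/- 2.0099i.
For a conjugate pair |z|^2 = z * conj(z) = (product of roots) = c/a = 1/(0.196) = 5.102041, so |z| = sqrt(5.102041) = 2.2588 for both roots.
Moduli of all roots: 2.2588, 2.2588.
All moduli strictly greater than 1? Yes.
Verdict: Stationary.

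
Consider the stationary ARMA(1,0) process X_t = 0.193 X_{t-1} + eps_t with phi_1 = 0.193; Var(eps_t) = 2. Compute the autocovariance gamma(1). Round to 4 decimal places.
\gamma(1) = 0.4009

Multiply the model equation by X_{t-k} and take expectations. With theta_0 = psi_0 = 1 and psi_j the MA(infinity) weights, this gives
  gamma(k) - sum_i phi_i gamma(k-i) = c_k,
  c_k = sigma^2 * sum_{j=k..q} theta_j psi_{j-k}   (c_k = 0 for k > q),
using gamma(-m) = gamma(m).
Pure AR (q = 0): c_0 = sigma^2 = 2, c_k = 0 for k >= 1.
Equations for k = 0 and k = 1 (AR order 1):
  gamma(0) = phi_1 gamma(1) + c_0
  gamma(1) = phi_1 gamma(0) + c_1
Substituting the second into the first: gamma(0) (1 - phi_1^2) = c_0 + phi_1 c_1, so
  gamma(0) = c_0 / (1 - phi_1^2) = 2 / (1 - (0.193)^2) = 2 / 0.962751 = 2.07738.
  gamma(1) = phi_1 gamma(0) = (0.193)(2.07738) = 0.400934.
Therefore gamma(1) = 0.4009 (to 4 decimal places).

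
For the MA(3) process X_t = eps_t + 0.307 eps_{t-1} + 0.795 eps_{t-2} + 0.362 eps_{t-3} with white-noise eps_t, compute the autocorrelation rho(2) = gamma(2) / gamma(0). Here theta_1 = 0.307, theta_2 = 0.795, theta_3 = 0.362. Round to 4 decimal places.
\rho(2) = 0.4879

For an MA(q) process with theta_0 = 1, the autocovariance is
  gamma(k) = sigma^2 * sum_{i=0..q-k} theta_i * theta_{i+k},
and rho(k) = gamma(k) / gamma(0). Sigma^2 cancels.
  numerator   = (1)*(0.795) + (0.307)*(0.362) = 0.906134.
  denominator = (1)^2 + (0.307)^2 + (0.795)^2 + (0.362)^2 = 1.857318.
  rho(2) = 0.906134 / 1.857318 = 0.4879.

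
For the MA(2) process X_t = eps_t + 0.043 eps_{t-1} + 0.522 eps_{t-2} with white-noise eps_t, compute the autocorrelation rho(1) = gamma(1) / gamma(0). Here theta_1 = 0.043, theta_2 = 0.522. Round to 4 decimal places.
\rho(1) = 0.0514

For an MA(q) process with theta_0 = 1, the autocovariance is
  gamma(k) = sigma^2 * sum_{i=0..q-k} theta_i * theta_{i+k},
and rho(k) = gamma(k) / gamma(0). Sigma^2 cancels.
  numerator   = (1)*(0.043) + (0.043)*(0.522) = 0.065446.
  denominator = (1)^2 + (0.043)^2 + (0.522)^2 = 1.274333.
  rho(1) = 0.065446 / 1.274333 = 0.0514.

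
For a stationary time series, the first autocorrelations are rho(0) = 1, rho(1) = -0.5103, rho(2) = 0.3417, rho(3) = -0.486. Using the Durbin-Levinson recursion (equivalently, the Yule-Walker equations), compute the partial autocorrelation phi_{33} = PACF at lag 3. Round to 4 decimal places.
\phi_{33} = -0.3760

The PACF at lag k is phi_{kk}, the last component of the solution
to the Yule-Walker system G_k phi = r_k where
  (G_k)_{ij} = rho(|i - j|), (r_k)_i = rho(i), i,j = 1..k.
Equivalently, Durbin-Levinson gives phi_{kk} iteratively:
  phi_{11} = rho(1)
  phi_{kk} = [rho(k) - sum_{j=1..k-1} phi_{k-1,j} rho(k-j)]
            / [1 - sum_{j=1..k-1} phi_{k-1,j} rho(j)],
  phi_{k,j} = phi_{k-1,j} - phi_{kk} phi_{k-1,k-j},  j = 1..k-1.
Step k = 1:
  phi_11 = rho(1) = -0.5103.
Step k = 2:
  phi_22 = [rho(2) - phi_11 rho(1)] / [1 - phi_11 rho(1)] = [0.3417 - (-0.5103)(-0.5103)] / [1 - (-0.5103)(-0.5103)]
         = 0.08129391 / 0.73959391 = 0.109917.
  Update: phi_21 = phi_11 - phi_22 phi_11 = -0.5103 - (0.109917)(-0.5103) = -0.454209.
Step k = 3:
  phi_33 = [rho(3) - phi_21 rho(2) - phi_22 rho(1)] / [1 - phi_21 rho(1) - phi_22 rho(2)]
    numerator   = -0.486 - (-0.454209)(0.3417) - (0.109917)(-0.5103) = -0.27470603
    denominator = 1 - (-0.454209)(-0.5103) - (0.109917)(0.3417) = 0.73065833
  phi_33 = -0.27470603 / 0.73065833 = -0.376.
Therefore phi_{33} = -0.3760.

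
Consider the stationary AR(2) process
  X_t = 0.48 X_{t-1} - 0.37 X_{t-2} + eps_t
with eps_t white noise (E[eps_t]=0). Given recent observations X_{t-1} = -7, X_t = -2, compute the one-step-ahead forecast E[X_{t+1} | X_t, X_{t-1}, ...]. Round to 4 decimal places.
E[X_{t+1} \mid \mathcal F_t] = 1.6300

For an AR(p) model X_t = c + sum_i phi_i X_{t-i} + eps_t, the
one-step-ahead conditional mean is
  E[X_{t+1} | X_t, ...] = c + sum_i phi_i X_{t+1-i}.
Substitute known values:
  E[X_{t+1} | ...] = (0.48) * (-2) + (-0.37) * (-7)
                   = 1.6300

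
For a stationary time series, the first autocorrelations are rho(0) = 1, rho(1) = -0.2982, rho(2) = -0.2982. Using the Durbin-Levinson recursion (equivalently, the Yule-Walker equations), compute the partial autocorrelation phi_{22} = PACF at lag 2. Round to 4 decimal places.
\phi_{22} = -0.4249

The PACF at lag k is phi_{kk}, the last component of the solution
to the Yule-Walker system G_k phi = r_k where
  (G_k)_{ij} = rho(|i - j|), (r_k)_i = rho(i), i,j = 1..k.
Equivalently, Durbin-Levinson gives phi_{kk} iteratively:
  phi_{11} = rho(1)
  phi_{kk} = [rho(k) - sum_{j=1..k-1} phi_{k-1,j} rho(k-j)]
            / [1 - sum_{j=1..k-1} phi_{k-1,j} rho(j)],
  phi_{k,j} = phi_{k-1,j} - phi_{kk} phi_{k-1,k-j},  j = 1..k-1.
Step k = 1:
  phi_11 = rho(1) = -0.2982.
Step k = 2:
  phi_22 = [rho(2) - phi_11 rho(1)] / [1 - phi_11 rho(1)] = [-0.2982 - (-0.2982)(-0.2982)] / [1 - (-0.2982)(-0.2982)]
         = -0.38712324 / 0.91107676 = -0.4249.
Therefore phi_{22} = -0.4249.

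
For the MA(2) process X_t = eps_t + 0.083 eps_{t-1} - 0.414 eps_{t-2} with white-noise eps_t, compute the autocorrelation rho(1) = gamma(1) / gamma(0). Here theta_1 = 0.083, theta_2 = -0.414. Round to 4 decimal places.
\rho(1) = 0.0413

For an MA(q) process with theta_0 = 1, the autocovariance is
  gamma(k) = sigma^2 * sum_{i=0..q-k} theta_i * theta_{i+k},
and rho(k) = gamma(k) / gamma(0). Sigma^2 cancels.
  numerator   = (1)*(0.083) + (0.083)*(-0.414) = 0.048638.
  denominator = (1)^2 + (0.083)^2 + (-0.414)^2 = 1.178285.
  rho(1) = 0.048638 / 1.178285 = 0.0413.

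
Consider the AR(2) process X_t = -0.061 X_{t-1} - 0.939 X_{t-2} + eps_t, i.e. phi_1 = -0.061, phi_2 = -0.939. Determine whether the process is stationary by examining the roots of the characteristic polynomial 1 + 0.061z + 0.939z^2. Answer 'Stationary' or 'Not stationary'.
\text{Stationary}

The AR(p) characteristic polynomial is P(z) = 1 + 0.061z + 0.939z^2.
Stationarity requires all roots to lie outside the unit circle, i.e. |z| > 1 for every root.
Set 1 + (0.061) z + (0.939) z^2 = 0, i.e. a z^2 + b z + c = 0 with a = 0.939, b = 0.061, c = 1.
Discriminant D = b^2 - 4ac = (0.061)^2 - 4*(0.939)*1 = 0.003721 - (3.756) = -3.752279.
D < 0, so the roots are the complex-conjugate pair z = (-b +/- i sqrt(-D)) / (2a) = -0.0325 +/- 1.0315i.
For a conjugate pair |z|^2 = z * conj(z) = (product of roots) = c/a = 1/(0.939) = 1.064963, so |z| = sqrt(1.064963) = 1.032 for both roots.
Moduli of all roots: 1.0320, 1.0320.
All moduli strictly greater than 1? Yes.
Verdict: Stationary.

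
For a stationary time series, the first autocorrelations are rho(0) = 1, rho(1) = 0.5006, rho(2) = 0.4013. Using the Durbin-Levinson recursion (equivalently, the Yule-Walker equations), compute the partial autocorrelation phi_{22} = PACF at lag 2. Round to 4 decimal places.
\phi_{22} = 0.2011

The PACF at lag k is phi_{kk}, the last component of the solution
to the Yule-Walker system G_k phi = r_k where
  (G_k)_{ij} = rho(|i - j|), (r_k)_i = rho(i), i,j = 1..k.
Equivalently, Durbin-Levinson gives phi_{kk} iteratively:
  phi_{11} = rho(1)
  phi_{kk} = [rho(k) - sum_{j=1..k-1} phi_{k-1,j} rho(k-j)]
            / [1 - sum_{j=1..k-1} phi_{k-1,j} rho(j)],
  phi_{k,j} = phi_{k-1,j} - phi_{kk} phi_{k-1,k-j},  j = 1..k-1.
Step k = 1:
  phi_11 = rho(1) = 0.5006.
Step k = 2:
  phi_22 = [rho(2) - phi_11 rho(1)] / [1 - phi_11 rho(1)] = [0.4013 - (0.5006)(0.5006)] / [1 - (0.5006)(0.5006)]
         = 0.15069964 / 0.74939964 = 0.2011.
Therefore phi_{22} = 0.2011.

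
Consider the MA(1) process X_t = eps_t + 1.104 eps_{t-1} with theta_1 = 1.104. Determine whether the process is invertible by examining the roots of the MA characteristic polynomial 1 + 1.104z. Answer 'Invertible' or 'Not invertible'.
\text{Not invertible}

The MA(q) characteristic polynomial is P(z) = 1 + 1.104z.
Invertibility requires all roots to lie outside the unit circle, i.e. |z| > 1 for every root.
This is linear in z: 1 + (1.104) z = 0  =>  z = -1/(1.104) = -0.905797,  |z| = 0.905797.
Moduli of all roots: 0.9058.
All moduli strictly greater than 1? No.
Verdict: Not invertible.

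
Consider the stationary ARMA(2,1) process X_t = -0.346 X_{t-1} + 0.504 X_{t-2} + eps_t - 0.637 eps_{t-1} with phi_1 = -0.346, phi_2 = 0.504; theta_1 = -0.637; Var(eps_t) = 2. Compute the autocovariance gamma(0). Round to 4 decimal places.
\gamma(0) = 11.9825

Multiply the model equation by X_{t-k} and take expectations. With theta_0 = psi_0 = 1 and psi_j the MA(infinity) weights, this gives
  gamma(k) - sum_i phi_i gamma(k-i) = c_k,
  c_k = sigma^2 * sum_{j=k..q} theta_j psi_{j-k}   (c_k = 0 for k > q),
using gamma(-m) = gamma(m).
psi-weights needed (psi_j = theta_j + sum_i phi_i psi_{j-i}):
  psi_1 = theta_1 + phi_1 = -0.637 + (-0.346) = -0.983
Right-hand sides:
  c_0 = sigma^2 (1 + theta_1 psi_1) = 2 * (1 + (-0.637)(-0.983)) = 2 * 1.626171 = 3.252342
  c_1 = sigma^2 theta_1 = 2 * (-0.637) = -1.274
  c_2 = 0
Equations for k = 0, 1, 2 (AR order 2, c_2 = 0):
  (E0) gamma(0) = phi_1 gamma(1) + phi_2 gamma(2) + c_0
  (E1) gamma(1) = phi_1 gamma(0) + phi_2 gamma(1) + c_1
  (E2) gamma(2) = phi_1 gamma(1) + phi_2 gamma(0)
From (E1): gamma(1) = A gamma(0) + B with
  A = phi_1 / (1 - phi_2) = -0.346 / 0.496 = -0.697581,   B = c_1 / (1 - phi_2) = -1.274 / 0.496 = -2.568548.
Insert (E2) into (E0): gamma(0) (1 - phi_2^2) = phi_1 (1 + phi_2) gamma(1) + c_0.
  phi_1 (1 + phi_2) = (-0.346)(1.504) = -0.520384,   1 - phi_2^2 = 0.745984.
Replace gamma(1) by A gamma(0) + B and collect gamma(0):
  gamma(0) [0.745984 - (-0.520384)(-0.697581)] = (-0.520384)(-2.568548) + 3.252342
  gamma(0) * 0.382974 = 4.588973
  gamma(0) = 4.588973 / 0.382974 = 11.982461.
Therefore gamma(0) = 11.9825 (to 4 decimal places).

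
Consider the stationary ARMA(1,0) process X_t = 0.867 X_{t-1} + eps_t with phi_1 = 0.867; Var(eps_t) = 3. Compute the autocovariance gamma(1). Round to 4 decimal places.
\gamma(1) = 10.4748

Multiply the model equation by X_{t-k} and take expectations. With theta_0 = psi_0 = 1 and psi_j the MA(infinity) weights, this gives
  gamma(k) - sum_i phi_i gamma(k-i) = c_k,
  c_k = sigma^2 * sum_{j=k..q} theta_j psi_{j-k}   (c_k = 0 for k > q),
using gamma(-m) = gamma(m).
Pure AR (q = 0): c_0 = sigma^2 = 3, c_k = 0 for k >= 1.
Equations for k = 0 and k = 1 (AR order 1):
  gamma(0) = phi_1 gamma(1) + c_0
  gamma(1) = phi_1 gamma(0) + c_1
Substituting the second into the first: gamma(0) (1 - phi_1^2) = c_0 + phi_1 c_1, so
  gamma(0) = c_0 / (1 - phi_1^2) = 3 / (1 - (0.867)^2) = 3 / 0.248311 = 12.081623.
  gamma(1) = phi_1 gamma(0) = (0.867)(12.081623) = 10.474768.
Therefore gamma(1) = 10.4748 (to 4 decimal places).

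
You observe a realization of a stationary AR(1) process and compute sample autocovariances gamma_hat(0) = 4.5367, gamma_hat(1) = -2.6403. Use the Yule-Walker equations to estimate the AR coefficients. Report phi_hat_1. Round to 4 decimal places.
\hat\phi_{1} = -0.5820

The Yule-Walker equations for an AR(p) process read, in matrix form,
  Gamma_p phi = r_p,   with   (Gamma_p)_{ij} = gamma(|i - j|),
                       (r_p)_i = gamma(i),   i,j = 1..p.
Substitute the sample gammas (Toeplitz matrix and right-hand side of size 1):
  Gamma_p = [[4.5367]]
  r_p     = [-2.6403]
With p = 1 this is the single equation gamma(0) phi_1 = gamma(1):
  phi_hat_1 = gamma(1) / gamma(0) = -2.6403 / 4.5367 = -0.5820.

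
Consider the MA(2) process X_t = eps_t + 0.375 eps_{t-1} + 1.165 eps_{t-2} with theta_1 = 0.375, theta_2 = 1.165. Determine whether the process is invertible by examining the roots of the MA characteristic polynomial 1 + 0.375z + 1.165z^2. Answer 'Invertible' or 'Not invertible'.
\text{Not invertible}

The MA(q) characteristic polynomial is P(z) = 1 + 0.375z + 1.165z^2.
Invertibility requires all roots to lie outside the unit circle, i.e. |z| > 1 for every root.
Set 1 + (0.375) z + (1.165) z^2 = 0, i.e. a z^2 + b z + c = 0 with a = 1.165, b = 0.375, c = 1.
Discriminant D = b^2 - 4ac = (0.375)^2 - 4*(1.165)*1 = 0.140625 - (4.66) = -4.519375.
D < 0, so the roots are the complex-conjugate pair z = (-b +/- i sqrt(-D)) / (2a) = -0.1609 +/- 0.9124i.
For a conjugate pair |z|^2 = z * conj(z) = (product of roots) = c/a = 1/(1.165) = 0.858369, so |z| = sqrt(0.858369) = 0.9265 for both roots.
Moduli of all roots: 0.9265, 0.9265.
All moduli strictly greater than 1? No.
Verdict: Not invertible.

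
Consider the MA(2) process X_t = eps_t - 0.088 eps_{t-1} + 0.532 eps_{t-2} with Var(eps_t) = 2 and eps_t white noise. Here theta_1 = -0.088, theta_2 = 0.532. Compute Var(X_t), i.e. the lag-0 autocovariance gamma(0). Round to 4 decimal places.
\gamma(0) = 2.5815

For an MA(q) process X_t = eps_t + sum_i theta_i eps_{t-i} with
Var(eps_t) = sigma^2, the variance is
  gamma(0) = sigma^2 * (1 + sum_i theta_i^2).
  sum_i theta_i^2 = (-0.088)^2 + (0.532)^2 = 0.007744 + 0.283024 = 0.290768.
  gamma(0) = 2 * (1 + 0.290768) = 2 * 1.290768 = 2.581536, which rounds to 2.5815.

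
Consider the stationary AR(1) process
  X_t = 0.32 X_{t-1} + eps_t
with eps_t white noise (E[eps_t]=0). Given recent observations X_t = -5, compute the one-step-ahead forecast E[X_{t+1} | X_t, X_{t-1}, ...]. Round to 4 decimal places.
E[X_{t+1} \mid \mathcal F_t] = -1.6000

For an AR(p) model X_t = c + sum_i phi_i X_{t-i} + eps_t, the
one-step-ahead conditional mean is
  E[X_{t+1} | X_t, ...] = c + sum_i phi_i X_{t+1-i}.
Substitute known values:
  E[X_{t+1} | ...] = (0.32) * (-5)
                   = -1.6000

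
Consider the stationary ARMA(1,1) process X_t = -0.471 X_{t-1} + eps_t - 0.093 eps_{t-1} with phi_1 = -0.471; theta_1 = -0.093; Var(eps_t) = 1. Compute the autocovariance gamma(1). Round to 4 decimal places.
\gamma(1) = -0.7565

Multiply the model equation by X_{t-k} and take expectations. With theta_0 = psi_0 = 1 and psi_j the MA(infinity) weights, this gives
  gamma(k) - sum_i phi_i gamma(k-i) = c_k,
  c_k = sigma^2 * sum_{j=k..q} theta_j psi_{j-k}   (c_k = 0 for k > q),
using gamma(-m) = gamma(m).
psi-weights needed (psi_j = theta_j + sum_i phi_i psi_{j-i}):
  psi_1 = theta_1 + phi_1 = -0.093 + (-0.471) = -0.564
Right-hand sides:
  c_0 = sigma^2 (1 + theta_1 psi_1) = 1 * (1 + (-0.093)(-0.564)) = 1 * 1.052452 = 1.052452
  c_1 = sigma^2 theta_1 = 1 * (-0.093) = -0.093
  c_2 = 0
Equations for k = 0 and k = 1 (AR order 1):
  gamma(0) = phi_1 gamma(1) + c_0
  gamma(1) = phi_1 gamma(0) + c_1
Substituting the second into the first: gamma(0) (1 - phi_1^2) = c_0 + phi_1 c_1, so
  gamma(0) = (c_0 + phi_1 c_1) / (1 - phi_1^2) = (1.052452 + (-0.471)(-0.093)) / (1 - (-0.471)^2) = 1.096255 / 0.778159 = 1.40878.
  gamma(1) = phi_1 gamma(0) + c_1 = (-0.471)(1.40878) + (-0.093) = -0.756535.
Therefore gamma(1) = -0.7565 (to 4 decimal places).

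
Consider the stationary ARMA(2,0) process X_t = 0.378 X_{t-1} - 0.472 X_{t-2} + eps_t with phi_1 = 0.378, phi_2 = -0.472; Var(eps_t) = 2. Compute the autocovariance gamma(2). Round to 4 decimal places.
\gamma(2) = -1.0329

Multiply the model equation by X_{t-k} and take expectations. With theta_0 = psi_0 = 1 and psi_j the MA(infinity) weights, this gives
  gamma(k) - sum_i phi_i gamma(k-i) = c_k,
  c_k = sigma^2 * sum_{j=k..q} theta_j psi_{j-k}   (c_k = 0 for k > q),
using gamma(-m) = gamma(m).
Pure AR (q = 0): c_0 = sigma^2 = 2, c_k = 0 for k >= 1.
Equations for k = 0, 1, 2 (AR order 2, c_2 = 0):
  (E0) gamma(0) = phi_1 gamma(1) + phi_2 gamma(2) + c_0
  (E1) gamma(1) = phi_1 gamma(0) + phi_2 gamma(1) + c_1
  (E2) gamma(2) = phi_1 gamma(1) + phi_2 gamma(0)
From (E1): gamma(1) = A gamma(0) + B with
  A = phi_1 / (1 - phi_2) = 0.378 / 1.472 = 0.256793,   B = c_1 / (1 - phi_2) = 0 / 1.472 = 0.
Insert (E2) into (E0): gamma(0) (1 - phi_2^2) = phi_1 (1 + phi_2) gamma(1) + c_0.
  phi_1 (1 + phi_2) = (0.378)(0.528) = 0.199584,   1 - phi_2^2 = 0.777216.
Replace gamma(1) by A gamma(0) + B and collect gamma(0):
  gamma(0) [0.777216 - (0.199584)(0.256793)] = c_0 = 2
  gamma(0) * 0.725964 = 2
  gamma(0) = 2 / 0.725964 = 2.754957.
  gamma(1) = A gamma(0) = (0.256793)(2.754957) = 0.707455.
  gamma(2) = phi_1 gamma(1) + phi_2 gamma(0) = (0.378)(0.707455) + (-0.472)(2.754957) = -1.032922.
Therefore gamma(2) = -1.0329 (to 4 decimal places).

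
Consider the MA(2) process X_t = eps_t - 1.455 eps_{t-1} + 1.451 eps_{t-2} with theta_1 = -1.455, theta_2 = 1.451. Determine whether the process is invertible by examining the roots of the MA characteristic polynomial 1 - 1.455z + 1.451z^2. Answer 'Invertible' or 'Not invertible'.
\text{Not invertible}

The MA(q) characteristic polynomial is P(z) = 1 - 1.455z + 1.451z^2.
Invertibility requires all roots to lie outside the unit circle, i.e. |z| > 1 for every root.
Set 1 + (-1.455) z + (1.451) z^2 = 0, i.e. a z^2 + b z + c = 0 with a = 1.451, b = -1.455, c = 1.
Discriminant D = b^2 - 4ac = (-1.455)^2 - 4*(1.451)*1 = 2.117025 - (5.804) = -3.686975.
D < 0, so the roots are the complex-conjugate pair z = (-b +/- i sqrt(-D)) / (2a) = 0.5014 +/- 0.6617i.
For a conjugate pair |z|^2 = z * conj(z) = (product of roots) = c/a = 1/(1.451) = 0.68918, so |z| = sqrt(0.68918) = 0.8302 for both roots.
Moduli of all roots: 0.8302, 0.8302.
All moduli strictly greater than 1? No.
Verdict: Not invertible.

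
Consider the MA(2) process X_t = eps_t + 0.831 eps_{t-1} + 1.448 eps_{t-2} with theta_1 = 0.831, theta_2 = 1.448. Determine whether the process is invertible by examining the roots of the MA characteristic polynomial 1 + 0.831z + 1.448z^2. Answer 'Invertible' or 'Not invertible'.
\text{Not invertible}

The MA(q) characteristic polynomial is P(z) = 1 + 0.831z + 1.448z^2.
Invertibility requires all roots to lie outside the unit circle, i.e. |z| > 1 for every root.
Set 1 + (0.831) z + (1.448) z^2 = 0, i.e. a z^2 + b z + c = 0 with a = 1.448, b = 0.831, c = 1.
Discriminant D = b^2 - 4ac = (0.831)^2 - 4*(1.448)*1 = 0.690561 - (5.792) = -5.101439.
D < 0, so the roots are the complex-conjugate pair z = (-b +/- i sqrt(-D)) / (2a) = -0.2869 +/- 0.7799i.
For a conjugate pair |z|^2 = z * conj(z) = (product of roots) = c/a = 1/(1.448) = 0.690608, so |z| = sqrt(0.690608) = 0.831 for both roots.
Moduli of all roots: 0.8310, 0.8310.
All moduli strictly greater than 1? No.
Verdict: Not invertible.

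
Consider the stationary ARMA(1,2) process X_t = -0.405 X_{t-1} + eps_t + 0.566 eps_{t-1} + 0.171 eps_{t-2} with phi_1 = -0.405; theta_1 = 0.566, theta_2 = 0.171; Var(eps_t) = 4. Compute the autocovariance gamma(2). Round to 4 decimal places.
\gamma(2) = 0.4044

Multiply the model equation by X_{t-k} and take expectations. With theta_0 = psi_0 = 1 and psi_j the MA(infinity) weights, this gives
  gamma(k) - sum_i phi_i gamma(k-i) = c_k,
  c_k = sigma^2 * sum_{j=k..q} theta_j psi_{j-k}   (c_k = 0 for k > q),
using gamma(-m) = gamma(m).
psi-weights needed (psi_j = theta_j + sum_i phi_i psi_{j-i}):
  psi_1 = theta_1 + phi_1 = 0.566 + (-0.405) = 0.161
  psi_2 = theta_2 + phi_1 psi_1 = 0.171 + (-0.405)(0.161) = 0.105795
Right-hand sides:
  c_0 = sigma^2 (1 + theta_1 psi_1 + theta_2 psi_2) = 4 * (1 + (0.566)(0.161) + (0.171)(0.105795)) = 4 * 1.109217 = 4.436868
  c_1 = sigma^2 (theta_1 + theta_2 psi_1) = 4 * (0.566 + (0.171)(0.161)) = 2.374124
  c_2 = sigma^2 theta_2 = 4 * (0.171) = 0.684
Equations for k = 0 and k = 1 (AR order 1):
  gamma(0) = phi_1 gamma(1) + c_0
  gamma(1) = phi_1 gamma(0) + c_1
Substituting the second into the first: gamma(0) (1 - phi_1^2) = c_0 + phi_1 c_1, so
  gamma(0) = (c_0 + phi_1 c_1) / (1 - phi_1^2) = (4.436868 + (-0.405)(2.374124)) / (1 - (-0.405)^2) = 3.475348 / 0.835975 = 4.157239.
  gamma(1) = phi_1 gamma(0) + c_1 = (-0.405)(4.157239) + (2.374124) = 0.690442.
For k = 2: gamma(2) = phi_1 gamma(1) + c_2
  = (-0.405)(0.690442) + (0.684) = 0.404371.
Therefore gamma(2) = 0.4044 (to 4 decimal places).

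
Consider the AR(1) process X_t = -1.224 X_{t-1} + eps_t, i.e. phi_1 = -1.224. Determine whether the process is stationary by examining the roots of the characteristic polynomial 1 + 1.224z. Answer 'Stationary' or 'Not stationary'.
\text{Not stationary}

The AR(p) characteristic polynomial is P(z) = 1 + 1.224z.
Stationarity requires all roots to lie outside the unit circle, i.e. |z| > 1 for every root.
This is linear in z: 1 + (1.224) z = 0  =>  z = -1/(1.224) = -0.816993,  |z| = 0.816993.
Moduli of all roots: 0.8170.
All moduli strictly greater than 1? No.
Verdict: Not stationary.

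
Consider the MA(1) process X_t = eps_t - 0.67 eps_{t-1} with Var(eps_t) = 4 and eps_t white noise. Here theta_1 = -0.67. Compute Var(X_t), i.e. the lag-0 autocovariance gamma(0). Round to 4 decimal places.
\gamma(0) = 5.7956

For an MA(q) process X_t = eps_t + sum_i theta_i eps_{t-i} with
Var(eps_t) = sigma^2, the variance is
  gamma(0) = sigma^2 * (1 + sum_i theta_i^2).
  sum_i theta_i^2 = (-0.67)^2 = 0.4489.
  gamma(0) = 4 * (1 + 0.4489) = 4 * 1.4489 = 5.7956.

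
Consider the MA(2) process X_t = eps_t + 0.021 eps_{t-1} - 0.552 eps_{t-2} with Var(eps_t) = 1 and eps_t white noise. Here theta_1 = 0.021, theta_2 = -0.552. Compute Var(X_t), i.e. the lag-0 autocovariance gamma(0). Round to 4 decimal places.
\gamma(0) = 1.3051

For an MA(q) process X_t = eps_t + sum_i theta_i eps_{t-i} with
Var(eps_t) = sigma^2, the variance is
  gamma(0) = sigma^2 * (1 + sum_i theta_i^2).
  sum_i theta_i^2 = (0.021)^2 + (-0.552)^2 = 0.000441 + 0.304704 = 0.305145.
  gamma(0) = 1 * (1 + 0.305145) = 1 * 1.305145 = 1.305145, which rounds to 1.3051.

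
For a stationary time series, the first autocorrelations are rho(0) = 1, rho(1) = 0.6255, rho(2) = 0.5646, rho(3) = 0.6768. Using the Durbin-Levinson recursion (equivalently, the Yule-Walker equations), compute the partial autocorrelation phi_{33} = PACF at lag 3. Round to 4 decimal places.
\phi_{33} = 0.4399

The PACF at lag k is phi_{kk}, the last component of the solution
to the Yule-Walker system G_k phi = r_k where
  (G_k)_{ij} = rho(|i - j|), (r_k)_i = rho(i), i,j = 1..k.
Equivalently, Durbin-Levinson gives phi_{kk} iteratively:
  phi_{11} = rho(1)
  phi_{kk} = [rho(k) - sum_{j=1..k-1} phi_{k-1,j} rho(k-j)]
            / [1 - sum_{j=1..k-1} phi_{k-1,j} rho(j)],
  phi_{k,j} = phi_{k-1,j} - phi_{kk} phi_{k-1,k-j},  j = 1..k-1.
Step k = 1:
  phi_11 = rho(1) = 0.6255.
Step k = 2:
  phi_22 = [rho(2) - phi_11 rho(1)] / [1 - phi_11 rho(1)] = [0.5646 - (0.6255)(0.6255)] / [1 - (0.6255)(0.6255)]
         = 0.17334975 / 0.60874975 = 0.284764.
  Update: phi_21 = phi_11 - phi_22 phi_11 = 0.6255 - (0.284764)(0.6255) = 0.44738.
Step k = 3:
  phi_33 = [rho(3) - phi_21 rho(2) - phi_22 rho(1)] / [1 - phi_21 rho(1) - phi_22 rho(2)]
    numerator   = 0.6768 - (0.44738)(0.5646) - (0.284764)(0.6255) = 0.24608942
    denominator = 1 - (0.44738)(0.6255) - (0.284764)(0.5646) = 0.55938606
  phi_33 = 0.24608942 / 0.55938606 = 0.4399.
Therefore phi_{33} = 0.4399.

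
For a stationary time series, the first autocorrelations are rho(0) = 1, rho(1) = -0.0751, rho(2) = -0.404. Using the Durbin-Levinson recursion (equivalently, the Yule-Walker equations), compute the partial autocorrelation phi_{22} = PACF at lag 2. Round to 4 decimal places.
\phi_{22} = -0.4120

The PACF at lag k is phi_{kk}, the last component of the solution
to the Yule-Walker system G_k phi = r_k where
  (G_k)_{ij} = rho(|i - j|), (r_k)_i = rho(i), i,j = 1..k.
Equivalently, Durbin-Levinson gives phi_{kk} iteratively:
  phi_{11} = rho(1)
  phi_{kk} = [rho(k) - sum_{j=1..k-1} phi_{k-1,j} rho(k-j)]
            / [1 - sum_{j=1..k-1} phi_{k-1,j} rho(j)],
  phi_{k,j} = phi_{k-1,j} - phi_{kk} phi_{k-1,k-j},  j = 1..k-1.
Step k = 1:
  phi_11 = rho(1) = -0.0751.
Step k = 2:
  phi_22 = [rho(2) - phi_11 rho(1)] / [1 - phi_11 rho(1)] = [-0.404 - (-0.0751)(-0.0751)] / [1 - (-0.0751)(-0.0751)]
         = -0.40964001 / 0.99435999 = -0.412.
Therefore phi_{22} = -0.4120.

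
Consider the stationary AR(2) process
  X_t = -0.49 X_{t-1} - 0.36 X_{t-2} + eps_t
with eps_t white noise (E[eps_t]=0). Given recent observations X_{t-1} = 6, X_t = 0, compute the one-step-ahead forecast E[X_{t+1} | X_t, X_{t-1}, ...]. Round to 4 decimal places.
E[X_{t+1} \mid \mathcal F_t] = -2.1600

For an AR(p) model X_t = c + sum_i phi_i X_{t-i} + eps_t, the
one-step-ahead conditional mean is
  E[X_{t+1} | X_t, ...] = c + sum_i phi_i X_{t+1-i}.
Substitute known values:
  E[X_{t+1} | ...] = (-0.49) * (0) + (-0.36) * (6)
                   = -2.1600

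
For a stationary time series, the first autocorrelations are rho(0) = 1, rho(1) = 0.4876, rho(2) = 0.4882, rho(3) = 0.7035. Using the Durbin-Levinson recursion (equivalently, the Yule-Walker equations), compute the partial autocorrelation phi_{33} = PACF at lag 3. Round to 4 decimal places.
\phi_{33} = 0.5639

The PACF at lag k is phi_{kk}, the last component of the solution
to the Yule-Walker system G_k phi = r_k where
  (G_k)_{ij} = rho(|i - j|), (r_k)_i = rho(i), i,j = 1..k.
Equivalently, Durbin-Levinson gives phi_{kk} iteratively:
  phi_{11} = rho(1)
  phi_{kk} = [rho(k) - sum_{j=1..k-1} phi_{k-1,j} rho(k-j)]
            / [1 - sum_{j=1..k-1} phi_{k-1,j} rho(j)],
  phi_{k,j} = phi_{k-1,j} - phi_{kk} phi_{k-1,k-j},  j = 1..k-1.
Step k = 1:
  phi_11 = rho(1) = 0.4876.
Step k = 2:
  phi_22 = [rho(2) - phi_11 rho(1)] / [1 - phi_11 rho(1)] = [0.4882 - (0.4876)(0.4876)] / [1 - (0.4876)(0.4876)]
         = 0.25044624 / 0.76224624 = 0.328563.
  Update: phi_21 = phi_11 - phi_22 phi_11 = 0.4876 - (0.328563)(0.4876) = 0.327392.
Step k = 3:
  phi_33 = [rho(3) - phi_21 rho(2) - phi_22 rho(1)] / [1 - phi_21 rho(1) - phi_22 rho(2)]
    numerator   = 0.7035 - (0.327392)(0.4882) - (0.328563)(0.4876) = 0.38345947
    denominator = 1 - (0.327392)(0.4876) - (0.328563)(0.4882) = 0.67995876
  phi_33 = 0.38345947 / 0.67995876 = 0.5639.
Therefore phi_{33} = 0.5639.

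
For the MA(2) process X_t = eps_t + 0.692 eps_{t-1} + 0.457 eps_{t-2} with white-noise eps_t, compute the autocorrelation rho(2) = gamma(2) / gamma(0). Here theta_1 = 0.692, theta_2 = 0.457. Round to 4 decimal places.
\rho(2) = 0.2708

For an MA(q) process with theta_0 = 1, the autocovariance is
  gamma(k) = sigma^2 * sum_{i=0..q-k} theta_i * theta_{i+k},
and rho(k) = gamma(k) / gamma(0). Sigma^2 cancels.
  numerator   = (1)*(0.457) = 0.457.
  denominator = (1)^2 + (0.692)^2 + (0.457)^2 = 1.687713.
  rho(2) = 0.457 / 1.687713 = 0.2708.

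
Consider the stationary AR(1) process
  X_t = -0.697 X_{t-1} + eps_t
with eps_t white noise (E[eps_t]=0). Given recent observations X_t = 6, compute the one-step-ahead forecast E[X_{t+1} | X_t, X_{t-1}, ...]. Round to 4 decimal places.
E[X_{t+1} \mid \mathcal F_t] = -4.1820

For an AR(p) model X_t = c + sum_i phi_i X_{t-i} + eps_t, the
one-step-ahead conditional mean is
  E[X_{t+1} | X_t, ...] = c + sum_i phi_i X_{t+1-i}.
Substitute known values:
  E[X_{t+1} | ...] = (-0.697) * (6)
                   = -4.1820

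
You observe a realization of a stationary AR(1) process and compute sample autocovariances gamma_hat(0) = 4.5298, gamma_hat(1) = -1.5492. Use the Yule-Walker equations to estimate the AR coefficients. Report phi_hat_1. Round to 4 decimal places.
\hat\phi_{1} = -0.3420

The Yule-Walker equations for an AR(p) process read, in matrix form,
  Gamma_p phi = r_p,   with   (Gamma_p)_{ij} = gamma(|i - j|),
                       (r_p)_i = gamma(i),   i,j = 1..p.
Substitute the sample gammas (Toeplitz matrix and right-hand side of size 1):
  Gamma_p = [[4.5298]]
  r_p     = [-1.5492]
With p = 1 this is the single equation gamma(0) phi_1 = gamma(1):
  phi_hat_1 = gamma(1) / gamma(0) = -1.5492 / 4.5298 = -0.3420.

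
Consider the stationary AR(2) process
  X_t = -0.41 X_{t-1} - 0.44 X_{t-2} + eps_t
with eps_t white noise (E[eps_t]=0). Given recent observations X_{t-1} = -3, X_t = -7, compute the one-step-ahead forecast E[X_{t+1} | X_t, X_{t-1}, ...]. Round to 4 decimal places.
E[X_{t+1} \mid \mathcal F_t] = 4.1900

For an AR(p) model X_t = c + sum_i phi_i X_{t-i} + eps_t, the
one-step-ahead conditional mean is
  E[X_{t+1} | X_t, ...] = c + sum_i phi_i X_{t+1-i}.
Substitute known values:
  E[X_{t+1} | ...] = (-0.41) * (-7) + (-0.44) * (-3)
                   = 4.1900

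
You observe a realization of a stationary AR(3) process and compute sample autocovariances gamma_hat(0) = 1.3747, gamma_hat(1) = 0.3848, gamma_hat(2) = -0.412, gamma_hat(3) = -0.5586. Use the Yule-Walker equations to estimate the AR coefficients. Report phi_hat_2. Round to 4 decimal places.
\hat\phi_{2} = -0.3210

The Yule-Walker equations for an AR(p) process read, in matrix form,
  Gamma_p phi = r_p,   with   (Gamma_p)_{ij} = gamma(|i - j|),
                       (r_p)_i = gamma(i),   i,j = 1..p.
Substitute the sample gammas (Toeplitz matrix and right-hand side of size 3):
  Gamma_p = [[1.3747, 0.3848, -0.412], [0.3848, 1.3747, 0.3848], [-0.412, 0.3848, 1.3747]]
  r_p     = [0.3848, -0.412, -0.5586]
Written out (R1..R3):
  (R1) 1.3747 phi_1 + 0.3848 phi_2 - 0.412 phi_3 = 0.3848
  (R2) 0.3848 phi_1 + 1.3747 phi_2 + 0.3848 phi_3 = -0.412
  (R3) -0.412 phi_1 + 0.3848 phi_2 + 1.3747 phi_3 = -0.5586
Gaussian elimination:
  R2 <- R2 - (0.3848/1.3747) R1 = R2 - (0.279916) R1:  1.266988 phi_2 + 0.500125 phi_3 = -0.519712
  R3 <- R3 - (-0.412/1.3747) R1 = R3 - (-0.299702) R1:  0.500125 phi_2 + 1.251223 phi_3 = -0.443275
  R3 <- R3 - (0.500125/1.266988) R2 = R3 - (0.394735) R2:  1.053806 phi_3 = -0.238126
Back-substitution:
  phi_hat_3 = -0.238126 / 1.053806 = -0.225968
  phi_hat_2 = (-0.519712 - (0.500125)(-0.225968)) / 1.266988 = -0.320997
  phi_hat_1 = (0.3848 - (0.3848)(-0.320997) - (-0.412)(-0.225968)) / 1.3747 = 0.302045
So phi_hat = [0.3020, -0.3210, -0.2260].
Therefore phi_hat_2 = -0.3210.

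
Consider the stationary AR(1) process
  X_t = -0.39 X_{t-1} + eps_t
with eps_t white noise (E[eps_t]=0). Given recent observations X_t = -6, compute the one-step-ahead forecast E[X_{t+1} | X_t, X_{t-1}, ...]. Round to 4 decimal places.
E[X_{t+1} \mid \mathcal F_t] = 2.3400

For an AR(p) model X_t = c + sum_i phi_i X_{t-i} + eps_t, the
one-step-ahead conditional mean is
  E[X_{t+1} | X_t, ...] = c + sum_i phi_i X_{t+1-i}.
Substitute known values:
  E[X_{t+1} | ...] = (-0.39) * (-6)
                   = 2.3400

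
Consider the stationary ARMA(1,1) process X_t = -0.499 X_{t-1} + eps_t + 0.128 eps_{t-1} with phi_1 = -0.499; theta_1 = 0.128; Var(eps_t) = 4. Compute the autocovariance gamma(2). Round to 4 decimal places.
\gamma(2) = 0.9231

Multiply the model equation by X_{t-k} and take expectations. With theta_0 = psi_0 = 1 and psi_j the MA(infinity) weights, this gives
  gamma(k) - sum_i phi_i gamma(k-i) = c_k,
  c_k = sigma^2 * sum_{j=k..q} theta_j psi_{j-k}   (c_k = 0 for k > q),
using gamma(-m) = gamma(m).
psi-weights needed (psi_j = theta_j + sum_i phi_i psi_{j-i}):
  psi_1 = theta_1 + phi_1 = 0.128 + (-0.499) = -0.371
Right-hand sides:
  c_0 = sigma^2 (1 + theta_1 psi_1) = 4 * (1 + (0.128)(-0.371)) = 4 * 0.952512 = 3.810048
  c_1 = sigma^2 theta_1 = 4 * (0.128) = 0.512
  c_2 = 0
Equations for k = 0 and k = 1 (AR order 1):
  gamma(0) = phi_1 gamma(1) + c_0
  gamma(1) = phi_1 gamma(0) + c_1
Substituting the second into the first: gamma(0) (1 - phi_1^2) = c_0 + phi_1 c_1, so
  gamma(0) = (c_0 + phi_1 c_1) / (1 - phi_1^2) = (3.810048 + (-0.499)(0.512)) / (1 - (-0.499)^2) = 3.55456 / 0.750999 = 4.733109.
  gamma(1) = phi_1 gamma(0) + c_1 = (-0.499)(4.733109) + (0.512) = -1.849821.
For k = 2 (> q): gamma(2) = phi_1 gamma(1) = (-0.499)(-1.849821) = 0.923061.
Therefore gamma(2) = 0.9231 (to 4 decimal places).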